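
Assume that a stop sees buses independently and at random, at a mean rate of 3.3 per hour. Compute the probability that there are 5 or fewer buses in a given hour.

0.8829

With mean μ = 3.3 per hour,
P(N ≤ 5) = Σ_{j=0}^{5} e^(−μ) μ^j/j! ≈ 0.8829.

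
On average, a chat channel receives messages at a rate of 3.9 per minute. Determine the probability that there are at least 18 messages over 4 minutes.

0.3038

Over the interval, μ = 3.9 × 4 = 15.6 (4 minutes).
P(N ≥ 18) = 1 − P(N ≤ 17) = 1 − Σ_{j=0}^{17} e^(−μ) μ^j/j! ≈ 0.3038.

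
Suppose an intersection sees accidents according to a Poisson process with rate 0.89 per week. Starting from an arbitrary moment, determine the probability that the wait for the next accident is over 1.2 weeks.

The wait for the next event is exponential with rate λ = 0.89 per week.
P(T > 1.2) = e^(−λt) = e^(−0.89 × 1.2) = e^(−1.068) ≈ 0.3437.

0.3437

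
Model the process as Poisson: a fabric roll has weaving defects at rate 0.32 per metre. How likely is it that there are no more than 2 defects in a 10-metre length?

0.3799

Over the interval, μ = 0.32 × 10 = 3.2 (a 10-metre length = 10 metres).
P(N ≤ 2) = Σ_{j=0}^{2} e^(−μ) μ^j/j! ≈ 0.3799.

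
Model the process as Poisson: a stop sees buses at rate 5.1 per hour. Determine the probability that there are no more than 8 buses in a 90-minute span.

Over the interval, μ = 5.1 × 1.5 = 7.65 (a 90-minute span = 1.5 hours).
P(N ≤ 8) = Σ_{j=0}^{8} e^(−μ) μ^j/j! ≈ 0.6413.

0.6413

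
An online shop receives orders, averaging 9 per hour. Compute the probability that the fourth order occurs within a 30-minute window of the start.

0.6577

Over the interval, μ = 9 × 0.5 = 4.5 (a 30-minute window = 0.5 hours).
The fourth arrival falls in the interval iff at least 4 events occur there: P(S_4 ≤ t) = P(N ≥ 4) = 1 − P(N ≤ 3) ≈ 0.6577.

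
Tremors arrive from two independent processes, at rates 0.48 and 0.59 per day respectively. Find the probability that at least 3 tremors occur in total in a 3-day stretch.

Independent Poisson processes superpose: combined rate λ = 0.48 + 0.59 = 1.07 per day.
Over the interval, μ = 1.07 × 3 = 3.21 (a 3-day stretch = 3 days).
P(N ≥ 3) = 1 − P(N ≤ 2) ≈ 0.6222.

0.6222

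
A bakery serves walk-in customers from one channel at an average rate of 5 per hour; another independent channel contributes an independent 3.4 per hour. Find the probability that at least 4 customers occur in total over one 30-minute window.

Independent Poisson processes superpose: combined rate λ = 5 + 3.4 = 8.4 per hour.
Over the interval, μ = 8.4 × 0.5 = 4.2 (a 30-minute window = 0.5 hours).
P(N ≥ 4) = 1 − P(N ≤ 3) ≈ 0.6046.

0.6046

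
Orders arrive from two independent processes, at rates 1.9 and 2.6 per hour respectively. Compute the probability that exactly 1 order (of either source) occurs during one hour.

Independent Poisson processes superpose: combined rate λ = 1.9 + 2.6 = 4.5 per hour.
So μ = 4.5.
P(N = 1) = e^(−4.5) · 4.5^1/1! ≈ 0.0500.

0.0500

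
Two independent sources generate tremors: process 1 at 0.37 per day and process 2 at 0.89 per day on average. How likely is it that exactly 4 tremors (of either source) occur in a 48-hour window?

0.1352

Independent Poisson processes superpose: combined rate λ = 0.37 + 0.89 = 1.26 per day.
Over the interval, μ = 1.26 × 2 = 2.52 (a 48-hour window = 2 days).
P(N = 4) = e^(−2.52) · 2.52^4/4! ≈ 0.1352.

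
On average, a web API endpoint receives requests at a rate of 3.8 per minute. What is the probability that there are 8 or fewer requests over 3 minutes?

Over the interval, μ = 3.8 × 3 = 11.4 (3 minutes).
P(N ≤ 8) = Σ_{j=0}^{8} e^(−μ) μ^j/j! ≈ 0.1984.

0.1984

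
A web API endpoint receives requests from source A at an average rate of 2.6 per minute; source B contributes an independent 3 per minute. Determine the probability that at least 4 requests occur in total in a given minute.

0.8094

Independent Poisson processes superpose: combined rate λ = 2.6 + 3 = 5.6 per minute.
So μ = 5.6.
P(N ≥ 4) = 1 − P(N ≤ 3) ≈ 0.8094.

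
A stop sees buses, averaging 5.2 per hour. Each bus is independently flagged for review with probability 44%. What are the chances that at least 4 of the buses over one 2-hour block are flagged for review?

Thinning: the buses that are flagged for review themselves form a Poisson process with rate 0.44 × 5.2 = 2.288 per hour.
Over the interval, μ = 2.288 × 2 = 4.576 (a 2-hour block = 2 hours).
P(N ≥ 4) = 1 − P(N ≤ 3) ≈ 0.6704.

0.6704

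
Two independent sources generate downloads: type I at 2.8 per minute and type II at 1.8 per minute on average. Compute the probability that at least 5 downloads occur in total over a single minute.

Independent Poisson processes superpose: combined rate λ = 2.8 + 1.8 = 4.6 per minute.
So μ = 4.6.
P(N ≥ 5) = 1 − P(N ≤ 4) ≈ 0.4868.

0.4868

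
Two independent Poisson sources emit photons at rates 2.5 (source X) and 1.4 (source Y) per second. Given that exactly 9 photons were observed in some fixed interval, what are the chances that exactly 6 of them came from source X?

Given the total, each event is independently from source X with probability p = λ_X/(λ_X+λ_Y) = 2.5/3.9 ≈ 0.6410.
So K ~ Binomial(9, 2.5/3.9): P(K = 6) = C(9,6) · (2.5/3.9)^6 · (1.4/3.9)^3 ≈ 0.2696.

0.2696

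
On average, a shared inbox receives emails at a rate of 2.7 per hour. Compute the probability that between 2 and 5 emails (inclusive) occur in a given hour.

With mean μ = 2.7 per hour,
P(2 ≤ N ≤ 5) = Σ_{j=2}^{5} e^(−2.7) · 2.7^j/j! ≈ 0.6946.

0.6946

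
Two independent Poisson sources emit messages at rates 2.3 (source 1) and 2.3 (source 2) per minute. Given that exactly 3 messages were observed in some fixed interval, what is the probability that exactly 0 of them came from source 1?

0.1250

Given the total, each event is independently from source 1 with probability p = λ_1/(λ_1+λ_2) = 2.3/4.6 = 0.5000.
So K ~ Binomial(3, 2.3/4.6): P(K = 0) = C(3,0) · (2.3/4.6)^0 · (2.3/4.6)^3 ≈ 0.1250.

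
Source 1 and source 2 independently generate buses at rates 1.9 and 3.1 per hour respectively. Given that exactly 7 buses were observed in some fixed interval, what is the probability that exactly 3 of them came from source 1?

0.2838

Given the total, each event is independently from source 1 with probability p = λ_1/(λ_1+λ_2) = 1.9/5 = 0.3800.
So K ~ Binomial(7, 1.9/5): P(K = 3) = C(7,3) · (1.9/5)^3 · (3.1/5)^4 ≈ 0.2838.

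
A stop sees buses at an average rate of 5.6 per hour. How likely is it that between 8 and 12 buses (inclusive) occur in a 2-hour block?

Over the interval, μ = 5.6 × 2 = 11.2 (a 2-hour block = 2 hours).
P(8 ≤ N ≤ 12) = Σ_{j=8}^{12} e^(−11.2) · 11.2^j/j! ≈ 0.5359.

0.5359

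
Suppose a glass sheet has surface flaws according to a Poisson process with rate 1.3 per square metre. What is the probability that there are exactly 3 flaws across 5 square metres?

0.0688

Over the interval, μ = 1.3 × 5 = 6.5 (5 square metres).
P(N = 3) = e^(−μ) μ^3/3! = e^(−6.5) · 6.5^3/6 ≈ 0.0688.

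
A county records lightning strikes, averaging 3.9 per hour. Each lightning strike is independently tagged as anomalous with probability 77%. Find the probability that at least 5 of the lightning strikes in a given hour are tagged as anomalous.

0.1852

Thinning: the lightning strikes that are tagged as anomalous themselves form a Poisson process with rate 0.77 × 3.9 = 3.003 per hour.
So μ = 3.003.
P(N ≥ 5) = 1 − P(N ≤ 4) ≈ 0.1852.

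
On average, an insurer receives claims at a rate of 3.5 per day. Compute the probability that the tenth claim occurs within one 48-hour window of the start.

0.1695

Over the interval, μ = 3.5 × 2 = 7 (a 48-hour window = 2 days).
The tenth arrival falls in the interval iff at least 10 events occur there: P(S_10 ≤ t) = P(N ≥ 10) = 1 − P(N ≤ 9) ≈ 0.1695.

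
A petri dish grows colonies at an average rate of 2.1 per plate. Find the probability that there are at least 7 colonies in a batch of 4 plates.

0.7330

Over the interval, μ = 2.1 × 4 = 8.4 (a batch of 4 plates = 4 plates).
P(N ≥ 7) = 1 − P(N ≤ 6) = 1 − Σ_{j=0}^{6} e^(−μ) μ^j/j! ≈ 0.7330.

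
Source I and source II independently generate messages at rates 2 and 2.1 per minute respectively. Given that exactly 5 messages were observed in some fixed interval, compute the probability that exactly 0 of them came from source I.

0.0353

Given the total, each event is independently from source I with probability p = λ_I/(λ_I+λ_II) = 2/4.1 ≈ 0.4878.
So K ~ Binomial(5, 2/4.1): P(K = 0) = C(5,0) · (2/4.1)^0 · (2.1/4.1)^5 ≈ 0.0353.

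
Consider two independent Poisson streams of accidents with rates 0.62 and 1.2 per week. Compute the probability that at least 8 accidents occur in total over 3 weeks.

Independent Poisson processes superpose: combined rate λ = 0.62 + 1.2 = 1.82 per week.
Over the interval, μ = 1.82 × 3 = 5.46 (3 weeks).
P(N ≥ 8) = 1 − P(N ≤ 7) ≈ 0.1856.

0.1856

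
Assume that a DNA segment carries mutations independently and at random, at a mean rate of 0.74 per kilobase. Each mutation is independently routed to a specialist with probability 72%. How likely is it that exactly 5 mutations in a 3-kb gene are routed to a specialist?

0.0176

Thinning: the mutations that are routed to a specialist themselves form a Poisson process with rate 0.72 × 0.74 = 0.5328 per kilobase.
Over the interval, μ = 0.5328 × 3 = 1.5984 (a 3-kb gene = 3 kilobases).
P(N = 5) = e^(−1.5984) · 1.5984^5/5! ≈ 0.0176.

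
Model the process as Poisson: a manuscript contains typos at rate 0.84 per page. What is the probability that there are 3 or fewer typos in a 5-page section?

Over the interval, μ = 0.84 × 5 = 4.2 (a 5-page section = 5 pages).
P(N ≤ 3) = Σ_{j=0}^{3} e^(−μ) μ^j/j! ≈ 0.3954.

0.3954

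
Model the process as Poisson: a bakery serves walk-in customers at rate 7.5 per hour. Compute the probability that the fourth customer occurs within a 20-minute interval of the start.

0.2424

Over the interval, μ = 7.5 × 1/3 = 2.5 (a 20-minute interval = 1/3 hours).
The fourth arrival falls in the interval iff at least 4 events occur there: P(S_4 ≤ t) = P(N ≥ 4) = 1 − P(N ≤ 3) ≈ 0.2424.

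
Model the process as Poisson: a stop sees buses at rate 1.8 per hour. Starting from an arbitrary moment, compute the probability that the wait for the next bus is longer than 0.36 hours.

The wait for the next event is exponential with rate λ = 1.8 per hour.
P(T > 0.36) = e^(−λt) = e^(−1.8 × 0.36) = e^(−0.648) ≈ 0.5231.

0.5231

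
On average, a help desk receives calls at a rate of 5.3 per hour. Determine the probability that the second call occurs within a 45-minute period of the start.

0.9066

Over the interval, μ = 5.3 × 0.75 = 3.975 (a 45-minute period = 0.75 hours).
The second arrival falls in the interval iff at least 2 events occur there: P(S_2 ≤ t) = P(N ≥ 2) = 1 − P(N ≤ 1) ≈ 0.9066.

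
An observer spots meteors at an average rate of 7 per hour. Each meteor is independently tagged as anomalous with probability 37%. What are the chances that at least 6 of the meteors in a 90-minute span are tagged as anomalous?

Thinning: the meteors that are tagged as anomalous themselves form a Poisson process with rate 0.37 × 7 = 2.59 per hour.
Over the interval, μ = 2.59 × 1.5 = 3.885 (a 90-minute span = 1.5 hours).
P(N ≥ 6) = 1 − P(N ≤ 5) ≈ 0.1972.

0.1972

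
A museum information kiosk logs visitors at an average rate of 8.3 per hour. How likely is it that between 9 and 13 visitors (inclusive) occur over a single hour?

With mean μ = 8.3 per hour,
P(9 ≤ N ≤ 13) = Σ_{j=9}^{13} e^(−8.3) · 8.3^j/j! ≈ 0.4053.

0.4053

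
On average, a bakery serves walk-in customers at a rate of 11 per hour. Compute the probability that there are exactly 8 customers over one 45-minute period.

0.1391

Over the interval, μ = 11 × 0.75 = 8.25 (a 45-minute period = 0.75 hours).
P(N = 8) = e^(−μ) μ^8/8! = e^(−8.25) · 8.25^8/40320 ≈ 0.1391.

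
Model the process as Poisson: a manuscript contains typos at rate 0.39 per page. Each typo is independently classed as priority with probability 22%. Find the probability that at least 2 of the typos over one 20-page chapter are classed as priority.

Thinning: the typos that are classed as priority themselves form a Poisson process with rate 0.22 × 0.39 = 0.0858 per page.
Over the interval, μ = 0.0858 × 20 = 1.716 (a 20-page chapter = 20 pages).
P(N ≥ 2) = 1 − P(N ≤ 1) ≈ 0.5117.

0.5117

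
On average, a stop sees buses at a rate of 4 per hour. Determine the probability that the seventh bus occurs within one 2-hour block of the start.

0.6866

Over the interval, μ = 4 × 2 = 8 (a 2-hour block = 2 hours).
The seventh arrival falls in the interval iff at least 7 events occur there: P(S_7 ≤ t) = P(N ≥ 7) = 1 − P(N ≤ 6) ≈ 0.6866.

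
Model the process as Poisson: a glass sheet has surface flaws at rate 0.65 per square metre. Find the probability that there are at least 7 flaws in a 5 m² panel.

0.0477

Over the interval, μ = 0.65 × 5 = 3.25 (a 5 m² panel = 5 square metres).
P(N ≥ 7) = 1 − P(N ≤ 6) = 1 − Σ_{j=0}^{6} e^(−μ) μ^j/j! ≈ 0.0477.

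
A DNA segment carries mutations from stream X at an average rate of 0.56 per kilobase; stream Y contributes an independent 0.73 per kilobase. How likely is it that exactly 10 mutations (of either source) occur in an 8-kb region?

Independent Poisson processes superpose: combined rate λ = 0.56 + 0.73 = 1.29 per kilobase.
Over the interval, μ = 1.29 × 8 = 10.32 (an 8-kb region = 8 kilobases).
P(N = 10) = e^(−10.32) · 10.32^10/10! ≈ 0.1245.

0.1245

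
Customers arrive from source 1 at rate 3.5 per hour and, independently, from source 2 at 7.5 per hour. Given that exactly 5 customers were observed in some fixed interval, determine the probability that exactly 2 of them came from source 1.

0.3209

Given the total, each event is independently from source 1 with probability p = λ_1/(λ_1+λ_2) = 3.5/11 ≈ 0.3182.
So K ~ Binomial(5, 3.5/11): P(K = 2) = C(5,2) · (3.5/11)^2 · (7.5/11)^3 ≈ 0.3209.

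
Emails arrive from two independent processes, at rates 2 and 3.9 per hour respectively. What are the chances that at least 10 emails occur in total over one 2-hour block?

0.7397

Independent Poisson processes superpose: combined rate λ = 2 + 3.9 = 5.9 per hour.
Over the interval, μ = 5.9 × 2 = 11.8 (a 2-hour block = 2 hours).
P(N ≥ 10) = 1 − P(N ≤ 9) ≈ 0.7397.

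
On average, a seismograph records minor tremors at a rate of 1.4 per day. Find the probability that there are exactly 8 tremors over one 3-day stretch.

Over the interval, μ = 1.4 × 3 = 4.2 (a 3-day stretch = 3 days).
P(N = 8) = e^(−μ) μ^8/8! = e^(−4.2) · 4.2^8/40320 ≈ 0.0360.

0.0360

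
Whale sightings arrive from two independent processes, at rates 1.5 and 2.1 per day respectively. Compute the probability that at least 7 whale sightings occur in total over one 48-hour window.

Independent Poisson processes superpose: combined rate λ = 1.5 + 2.1 = 3.6 per day.
Over the interval, μ = 3.6 × 2 = 7.2 (a 48-hour window = 2 days).
P(N ≥ 7) = 1 − P(N ≤ 6) ≈ 0.5796.

0.5796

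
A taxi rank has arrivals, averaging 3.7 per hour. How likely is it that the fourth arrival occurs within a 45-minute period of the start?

Over the interval, μ = 3.7 × 0.75 = 2.775 (a 45-minute period = 0.75 hours).
The fourth arrival falls in the interval iff at least 4 events occur there: P(S_4 ≤ t) = P(N ≥ 4) = 1 − P(N ≤ 3) ≈ 0.3025.

0.3025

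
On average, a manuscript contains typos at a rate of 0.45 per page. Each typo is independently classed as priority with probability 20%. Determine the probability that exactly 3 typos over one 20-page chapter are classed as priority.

0.1607

Thinning: the typos that are classed as priority themselves form a Poisson process with rate 0.2 × 0.45 = 0.09 per page.
Over the interval, μ = 0.09 × 20 = 1.8 (a 20-page chapter = 20 pages).
P(N = 3) = e^(−1.8) · 1.8^3/3! ≈ 0.1607.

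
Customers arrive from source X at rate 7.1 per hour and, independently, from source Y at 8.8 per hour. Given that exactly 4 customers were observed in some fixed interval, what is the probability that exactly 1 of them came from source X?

0.3028

Given the total, each event is independently from source X with probability p = λ_X/(λ_X+λ_Y) = 7.1/15.9 ≈ 0.4465.
So K ~ Binomial(4, 7.1/15.9): P(K = 1) = C(4,1) · (7.1/15.9)^1 · (8.8/15.9)^3 ≈ 0.3028.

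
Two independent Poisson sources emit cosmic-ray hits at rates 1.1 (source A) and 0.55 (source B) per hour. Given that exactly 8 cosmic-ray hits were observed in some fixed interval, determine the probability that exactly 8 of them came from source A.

0.0390

Given the total, each event is independently from source A with probability p = λ_A/(λ_A+λ_B) = 1.1/1.65 ≈ 0.6667.
So K ~ Binomial(8, 1.1/1.65): P(K = 8) = C(8,8) · (1.1/1.65)^8 · (0.55/1.65)^0 ≈ 0.0390.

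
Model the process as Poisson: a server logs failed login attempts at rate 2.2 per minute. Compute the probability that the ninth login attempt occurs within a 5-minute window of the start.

Over the interval, μ = 2.2 × 5 = 11 (a 5-minute window = 5 minutes).
The ninth arrival falls in the interval iff at least 9 events occur there: P(S_9 ≤ t) = P(N ≥ 9) = 1 − P(N ≤ 8) ≈ 0.7680.

0.7680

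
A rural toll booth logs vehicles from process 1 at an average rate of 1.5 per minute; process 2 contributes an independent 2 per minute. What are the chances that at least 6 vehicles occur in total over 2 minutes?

0.6993

Independent Poisson processes superpose: combined rate λ = 1.5 + 2 = 3.5 per minute.
Over the interval, μ = 3.5 × 2 = 7 (2 minutes).
P(N ≥ 6) = 1 − P(N ≤ 5) ≈ 0.6993.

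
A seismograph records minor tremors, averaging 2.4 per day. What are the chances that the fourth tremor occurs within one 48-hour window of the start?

0.7058

Over the interval, μ = 2.4 × 2 = 4.8 (a 48-hour window = 2 days).
The fourth arrival falls in the interval iff at least 4 events occur there: P(S_4 ≤ t) = P(N ≥ 4) = 1 − P(N ≤ 3) ≈ 0.7058.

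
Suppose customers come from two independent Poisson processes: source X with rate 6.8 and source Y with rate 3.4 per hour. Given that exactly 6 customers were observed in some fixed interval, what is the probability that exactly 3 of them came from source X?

0.2195

Given the total, each event is independently from source X with probability p = λ_X/(λ_X+λ_Y) = 6.8/10.2 ≈ 0.6667.
So K ~ Binomial(6, 6.8/10.2): P(K = 3) = C(6,3) · (6.8/10.2)^3 · (3.4/10.2)^3 ≈ 0.2195.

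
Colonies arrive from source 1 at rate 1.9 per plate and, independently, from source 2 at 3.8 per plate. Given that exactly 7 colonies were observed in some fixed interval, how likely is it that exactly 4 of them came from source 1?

0.1280

Given the total, each event is independently from source 1 with probability p = λ_1/(λ_1+λ_2) = 1.9/5.7 ≈ 0.3333.
So K ~ Binomial(7, 1.9/5.7): P(K = 4) = C(7,4) · (1.9/5.7)^4 · (3.8/5.7)^3 ≈ 0.1280.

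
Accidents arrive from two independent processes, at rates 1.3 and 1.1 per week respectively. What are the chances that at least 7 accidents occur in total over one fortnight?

0.2092

Independent Poisson processes superpose: combined rate λ = 1.3 + 1.1 = 2.4 per week.
Over the interval, μ = 2.4 × 2 = 4.8 (a fortnight = 2 weeks).
P(N ≥ 7) = 1 − P(N ≤ 6) ≈ 0.2092.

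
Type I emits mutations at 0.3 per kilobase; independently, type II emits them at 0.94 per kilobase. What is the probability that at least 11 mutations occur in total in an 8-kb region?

0.4070

Independent Poisson processes superpose: combined rate λ = 0.3 + 0.94 = 1.24 per kilobase.
Over the interval, μ = 1.24 × 8 = 9.92 (an 8-kb region = 8 kilobases).
P(N ≥ 11) = 1 − P(N ≤ 10) ≈ 0.4070.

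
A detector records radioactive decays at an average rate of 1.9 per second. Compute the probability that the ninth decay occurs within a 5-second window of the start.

Over the interval, μ = 1.9 × 5 = 9.5 (a 5-second window = 5 seconds).
The ninth arrival falls in the interval iff at least 9 events occur there: P(S_9 ≤ t) = P(N ≥ 9) = 1 − P(N ≤ 8) ≈ 0.6082.

0.6082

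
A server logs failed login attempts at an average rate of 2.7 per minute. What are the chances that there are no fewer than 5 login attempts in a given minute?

0.1371

With mean μ = 2.7 per minute,
P(N ≥ 5) = 1 − P(N ≤ 4) = 1 − Σ_{j=0}^{4} e^(−μ) μ^j/j! ≈ 0.1371.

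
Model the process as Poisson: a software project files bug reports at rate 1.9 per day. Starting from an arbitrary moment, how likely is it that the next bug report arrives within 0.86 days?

0.8049

Inter-arrival times are exponential with rate λ = 1.9 per day.
P(T ≤ 0.86) = 1 − e^(−λt) = 1 − e^(−1.9 × 0.86) = 1 − e^(−1.634) ≈ 0.8049.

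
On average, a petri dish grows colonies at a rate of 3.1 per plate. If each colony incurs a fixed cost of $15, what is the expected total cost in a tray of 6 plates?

E[N] = 3.1 × 6 = 18.6 (a tray of 6 plates = 6 plates); E[cost] = 18.6 × $15 = $279.

$279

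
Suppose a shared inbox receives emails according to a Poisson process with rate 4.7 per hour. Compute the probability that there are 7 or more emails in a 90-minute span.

0.5577

Over the interval, μ = 4.7 × 1.5 = 7.05 (a 90-minute span = 1.5 hours).
P(N ≥ 7) = 1 − P(N ≤ 6) = 1 − Σ_{j=0}^{6} e^(−μ) μ^j/j! ≈ 0.5577.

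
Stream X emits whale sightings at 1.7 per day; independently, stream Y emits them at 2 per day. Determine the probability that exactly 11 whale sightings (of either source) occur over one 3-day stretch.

Independent Poisson processes superpose: combined rate λ = 1.7 + 2 = 3.7 per day.
Over the interval, μ = 3.7 × 3 = 11.1 (a 3-day stretch = 3 days).
P(N = 11) = e^(−11.1) · 11.1^11/11! ≈ 0.1193.

0.1193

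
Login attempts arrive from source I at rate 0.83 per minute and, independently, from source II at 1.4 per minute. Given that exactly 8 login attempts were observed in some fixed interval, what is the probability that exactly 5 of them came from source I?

0.0990

Given the total, each event is independently from source I with probability p = λ_I/(λ_I+λ_II) = 0.83/2.23 ≈ 0.3722.
So K ~ Binomial(8, 0.83/2.23): P(K = 5) = C(8,5) · (0.83/2.23)^5 · (1.4/2.23)^3 ≈ 0.0990.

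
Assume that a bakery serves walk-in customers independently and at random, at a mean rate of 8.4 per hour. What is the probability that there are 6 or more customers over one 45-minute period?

0.6012

Over the interval, μ = 8.4 × 0.75 = 6.3 (a 45-minute period = 0.75 hours).
P(N ≥ 6) = 1 − P(N ≤ 5) = 1 − Σ_{j=0}^{5} e^(−μ) μ^j/j! ≈ 0.6012.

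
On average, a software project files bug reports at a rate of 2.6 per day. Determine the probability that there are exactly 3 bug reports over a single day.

With mean μ = 2.6 per day,
P(N = 3) = e^(−μ) μ^3/3! = e^(−2.6) · 2.6^3/6 ≈ 0.2176.

0.2176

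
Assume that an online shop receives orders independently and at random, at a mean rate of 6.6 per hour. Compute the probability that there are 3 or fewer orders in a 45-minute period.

0.2721

Over the interval, μ = 6.6 × 0.75 = 4.95 (a 45-minute period = 0.75 hours).
P(N ≤ 3) = Σ_{j=0}^{3} e^(−μ) μ^j/j! ≈ 0.2721.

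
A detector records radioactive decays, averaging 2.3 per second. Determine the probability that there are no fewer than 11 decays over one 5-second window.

Over the interval, μ = 2.3 × 5 = 11.5 (a 5-second window = 5 seconds).
P(N ≥ 11) = 1 − P(N ≤ 10) = 1 − Σ_{j=0}^{10} e^(−μ) μ^j/j! ≈ 0.5983.

0.5983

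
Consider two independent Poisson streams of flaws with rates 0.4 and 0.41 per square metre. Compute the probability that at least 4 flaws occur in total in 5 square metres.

Independent Poisson processes superpose: combined rate λ = 0.4 + 0.41 = 0.81 per square metre.
Over the interval, μ = 0.81 × 5 = 4.05 (5 square metres).
P(N ≥ 4) = 1 − P(N ≤ 3) ≈ 0.5762.

0.5762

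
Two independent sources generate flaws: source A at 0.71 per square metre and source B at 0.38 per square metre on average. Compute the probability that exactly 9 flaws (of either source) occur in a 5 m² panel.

Independent Poisson processes superpose: combined rate λ = 0.71 + 0.38 = 1.09 per square metre.
Over the interval, μ = 1.09 × 5 = 5.45 (a 5 m² panel = 5 square metres).
P(N = 9) = e^(−5.45) · 5.45^9/9! ≈ 0.0502.

0.0502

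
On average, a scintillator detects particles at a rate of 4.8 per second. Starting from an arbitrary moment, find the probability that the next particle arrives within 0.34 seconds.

0.8045

Inter-arrival times are exponential with rate λ = 4.8 per second.
P(T ≤ 0.34) = 1 − e^(−λt) = 1 − e^(−4.8 × 0.34) = 1 − e^(−1.632) ≈ 0.8045.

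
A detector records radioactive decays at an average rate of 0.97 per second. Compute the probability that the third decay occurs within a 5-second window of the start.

0.8621

Over the interval, μ = 0.97 × 5 = 4.85 (a 5-second window = 5 seconds).
The third arrival falls in the interval iff at least 3 events occur there: P(S_3 ≤ t) = P(N ≥ 3) = 1 − P(N ≤ 2) ≈ 0.8621.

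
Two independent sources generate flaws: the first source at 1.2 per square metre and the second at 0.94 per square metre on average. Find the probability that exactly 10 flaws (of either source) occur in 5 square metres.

Independent Poisson processes superpose: combined rate λ = 1.2 + 0.94 = 2.14 per square metre.
Over the interval, μ = 2.14 × 5 = 10.7 (5 square metres).
P(N = 10) = e^(−10.7) · 10.7^10/10! ≈ 0.1222.

0.1222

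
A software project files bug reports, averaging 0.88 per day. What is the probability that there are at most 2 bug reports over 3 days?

Over the interval, μ = 0.88 × 3 = 2.64 (3 days).
P(N ≤ 2) = Σ_{j=0}^{2} e^(−μ) μ^j/j! ≈ 0.5084.

0.5084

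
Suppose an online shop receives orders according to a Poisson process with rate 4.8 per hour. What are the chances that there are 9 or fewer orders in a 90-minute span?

0.8096

Over the interval, μ = 4.8 × 1.5 = 7.2 (a 90-minute span = 1.5 hours).
P(N ≤ 9) = Σ_{j=0}^{9} e^(−μ) μ^j/j! ≈ 0.8096.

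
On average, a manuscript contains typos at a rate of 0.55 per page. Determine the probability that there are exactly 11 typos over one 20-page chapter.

0.1194

Over the interval, μ = 0.55 × 20 = 11 (a 20-page chapter = 20 pages).
P(N = 11) = e^(−μ) μ^11/11! = e^(−11) · 11^11/39916800 ≈ 0.1194.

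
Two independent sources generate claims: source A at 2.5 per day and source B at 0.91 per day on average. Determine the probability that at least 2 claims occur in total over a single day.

0.8543

Independent Poisson processes superpose: combined rate λ = 2.5 + 0.91 = 3.41 per day.
So μ = 3.41.
P(N ≥ 2) = 1 − P(N ≤ 1) ≈ 0.8543.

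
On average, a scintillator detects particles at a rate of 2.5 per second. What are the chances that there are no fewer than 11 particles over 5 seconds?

Over the interval, μ = 2.5 × 5 = 12.5 (5 seconds).
P(N ≥ 11) = 1 − P(N ≤ 10) = 1 − Σ_{j=0}^{10} e^(−μ) μ^j/j! ≈ 0.7029.

0.7029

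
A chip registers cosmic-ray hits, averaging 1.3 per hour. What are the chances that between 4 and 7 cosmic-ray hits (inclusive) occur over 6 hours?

0.4327

Over the interval, μ = 1.3 × 6 = 7.8 (6 hours).
P(4 ≤ N ≤ 7) = Σ_{j=4}^{7} e^(−7.8) · 7.8^j/j! ≈ 0.4327.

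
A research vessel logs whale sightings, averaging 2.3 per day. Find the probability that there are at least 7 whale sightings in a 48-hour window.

Over the interval, μ = 2.3 × 2 = 4.6 (a 48-hour window = 2 days).
P(N ≥ 7) = 1 − P(N ≤ 6) = 1 − Σ_{j=0}^{6} e^(−μ) μ^j/j! ≈ 0.1820.

0.1820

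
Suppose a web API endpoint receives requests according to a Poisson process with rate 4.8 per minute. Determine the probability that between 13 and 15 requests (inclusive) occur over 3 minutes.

Over the interval, μ = 4.8 × 3 = 14.4 (3 minutes).
P(13 ≤ N ≤ 15) = Σ_{j=13}^{15} e^(−14.4) · 14.4^j/j! ≈ 0.3090.

0.3090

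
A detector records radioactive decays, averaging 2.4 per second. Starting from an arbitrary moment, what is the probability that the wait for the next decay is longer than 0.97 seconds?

The wait for the next event is exponential with rate λ = 2.4 per second.
P(T > 0.97) = e^(−λt) = e^(−2.4 × 0.97) = e^(−2.328) ≈ 0.0975.

0.0975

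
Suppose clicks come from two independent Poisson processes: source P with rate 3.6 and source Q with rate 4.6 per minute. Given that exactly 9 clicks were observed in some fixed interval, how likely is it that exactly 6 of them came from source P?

0.1062

Given the total, each event is independently from source P with probability p = λ_P/(λ_P+λ_Q) = 3.6/8.2 ≈ 0.4390.
So K ~ Binomial(9, 3.6/8.2): P(K = 6) = C(9,6) · (3.6/8.2)^6 · (4.6/8.2)^3 ≈ 0.1062.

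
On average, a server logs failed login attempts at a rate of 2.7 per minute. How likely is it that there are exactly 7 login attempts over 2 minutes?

0.1200

Over the interval, μ = 2.7 × 2 = 5.4 (2 minutes).
P(N = 7) = e^(−μ) μ^7/7! = e^(−5.4) · 5.4^7/5040 ≈ 0.1200.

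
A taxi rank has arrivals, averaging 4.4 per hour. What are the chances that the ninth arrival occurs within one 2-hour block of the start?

Over the interval, μ = 4.4 × 2 = 8.8 (a 2-hour block = 2 hours).
The ninth arrival falls in the interval iff at least 9 events occur there: P(S_9 ≤ t) = P(N ≥ 9) = 1 − P(N ≤ 8) ≈ 0.5177.

0.5177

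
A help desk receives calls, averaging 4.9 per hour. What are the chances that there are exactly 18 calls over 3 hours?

0.0663

Over the interval, μ = 4.9 × 3 = 14.7 (3 hours).
P(N = 18) = e^(−μ) μ^18/18! = e^(−14.7) · 14.7^18/6402373705728000 ≈ 0.0663.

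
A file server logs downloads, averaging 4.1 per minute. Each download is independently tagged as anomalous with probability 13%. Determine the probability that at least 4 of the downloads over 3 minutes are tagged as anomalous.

0.0787

Thinning: the downloads that are tagged as anomalous themselves form a Poisson process with rate 0.13 × 4.1 = 0.533 per minute.
Over the interval, μ = 0.533 × 3 = 1.599 (3 minutes).
P(N ≥ 4) = 1 − P(N ≤ 3) ≈ 0.0787.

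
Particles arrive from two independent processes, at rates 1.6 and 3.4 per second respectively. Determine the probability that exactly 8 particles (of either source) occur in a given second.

Independent Poisson processes superpose: combined rate λ = 1.6 + 3.4 = 5 per second.
So μ = 5.
P(N = 8) = e^(−5) · 5^8/8! ≈ 0.0653.

0.0653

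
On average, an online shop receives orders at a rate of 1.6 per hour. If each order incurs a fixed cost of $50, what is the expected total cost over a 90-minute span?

$120

E[N] = 1.6 × 1.5 = 2.4 (a 90-minute span = 1.5 hours); E[cost] = 2.4 × $50 = $120.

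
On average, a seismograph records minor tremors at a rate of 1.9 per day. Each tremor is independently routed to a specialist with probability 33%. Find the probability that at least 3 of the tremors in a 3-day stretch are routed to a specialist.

0.2912

Thinning: the tremors that are routed to a specialist themselves form a Poisson process with rate 0.33 × 1.9 = 0.627 per day.
Over the interval, μ = 0.627 × 3 = 1.881 (a 3-day stretch = 3 days).
P(N ≥ 3) = 1 − P(N ≤ 2) ≈ 0.2912.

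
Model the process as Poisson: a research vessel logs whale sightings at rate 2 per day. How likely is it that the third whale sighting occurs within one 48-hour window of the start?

Over the interval, μ = 2 × 2 = 4 (a 48-hour window = 2 days).
The third arrival falls in the interval iff at least 3 events occur there: P(S_3 ≤ t) = P(N ≥ 3) = 1 − P(N ≤ 2) ≈ 0.7619.

0.7619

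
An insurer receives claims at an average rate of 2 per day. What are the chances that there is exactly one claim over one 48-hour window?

0.0733

Over the interval, μ = 2 × 2 = 4 (a 48-hour window = 2 days).
P(N = 1) = e^(−μ) μ^1/1! = e^(−4) · 4^1/1 ≈ 0.0733.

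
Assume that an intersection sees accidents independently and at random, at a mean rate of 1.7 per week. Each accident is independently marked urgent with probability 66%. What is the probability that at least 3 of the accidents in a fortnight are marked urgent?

0.3891

Thinning: the accidents that are marked urgent themselves form a Poisson process with rate 0.66 × 1.7 = 1.122 per week.
Over the interval, μ = 1.122 × 2 = 2.244 (a fortnight = 2 weeks).
P(N ≥ 3) = 1 − P(N ≤ 2) ≈ 0.3891.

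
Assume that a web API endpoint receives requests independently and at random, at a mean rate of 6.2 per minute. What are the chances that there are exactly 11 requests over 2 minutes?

0.1100

Over the interval, μ = 6.2 × 2 = 12.4 (2 minutes).
P(N = 11) = e^(−μ) μ^11/11! = e^(−12.4) · 12.4^11/39916800 ≈ 0.1100.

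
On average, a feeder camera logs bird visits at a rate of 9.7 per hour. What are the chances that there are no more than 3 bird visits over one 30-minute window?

Over the interval, μ = 9.7 × 0.5 = 4.85 (a 30-minute window = 0.5 hours).
P(N ≤ 3) = Σ_{j=0}^{3} e^(−μ) μ^j/j! ≈ 0.2867.

0.2867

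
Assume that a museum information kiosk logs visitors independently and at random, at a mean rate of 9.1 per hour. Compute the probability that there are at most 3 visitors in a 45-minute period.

0.0914

Over the interval, μ = 9.1 × 0.75 = 6.825 (a 45-minute period = 0.75 hours).
P(N ≤ 3) = Σ_{j=0}^{3} e^(−μ) μ^j/j! ≈ 0.0914.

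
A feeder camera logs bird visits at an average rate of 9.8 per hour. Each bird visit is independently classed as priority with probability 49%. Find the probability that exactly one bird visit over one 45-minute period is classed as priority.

0.0983

Thinning: the bird visits that are classed as priority themselves form a Poisson process with rate 0.49 × 9.8 = 4.802 per hour.
Over the interval, μ = 4.802 × 0.75 = 3.6015 (a 45-minute period = 0.75 hours).
P(N = 1) = e^(−3.6015) · 3.6015^1/1! ≈ 0.0983.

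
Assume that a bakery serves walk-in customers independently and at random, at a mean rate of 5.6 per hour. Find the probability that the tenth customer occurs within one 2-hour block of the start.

Over the interval, μ = 5.6 × 2 = 11.2 (a 2-hour block = 2 hours).
The tenth arrival falls in the interval iff at least 10 events occur there: P(S_10 ≤ t) = P(N ≥ 10) = 1 − P(N ≤ 9) ≈ 0.6808.

0.6808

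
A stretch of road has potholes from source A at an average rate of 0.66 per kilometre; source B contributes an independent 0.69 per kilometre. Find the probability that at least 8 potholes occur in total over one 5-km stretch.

Independent Poisson processes superpose: combined rate λ = 0.66 + 0.69 = 1.35 per kilometre.
Over the interval, μ = 1.35 × 5 = 6.75 (a 5-km stretch = 5 kilometres).
P(N ≥ 8) = 1 − P(N ≤ 7) ≈ 0.3641.

0.3641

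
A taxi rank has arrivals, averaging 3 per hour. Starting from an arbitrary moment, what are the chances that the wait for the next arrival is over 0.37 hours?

0.3296

The wait for the next event is exponential with rate λ = 3 per hour.
P(T > 0.37) = e^(−λt) = e^(−3 × 0.37) = e^(−1.11) ≈ 0.3296.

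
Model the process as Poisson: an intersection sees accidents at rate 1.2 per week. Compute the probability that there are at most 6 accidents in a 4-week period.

Over the interval, μ = 1.2 × 4 = 4.8 (a 4-week period = 4 weeks).
P(N ≤ 6) = Σ_{j=0}^{6} e^(−μ) μ^j/j! ≈ 0.7908.

0.7908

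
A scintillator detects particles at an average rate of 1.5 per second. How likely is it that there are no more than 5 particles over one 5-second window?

0.2414

Over the interval, μ = 1.5 × 5 = 7.5 (a 5-second window = 5 seconds).
P(N ≤ 5) = Σ_{j=0}^{5} e^(−μ) μ^j/j! ≈ 0.2414.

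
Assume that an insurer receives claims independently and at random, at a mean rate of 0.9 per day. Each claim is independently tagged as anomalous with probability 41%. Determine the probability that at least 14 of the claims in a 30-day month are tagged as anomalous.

0.2252

Thinning: the claims that are tagged as anomalous themselves form a Poisson process with rate 0.41 × 0.9 = 0.369 per day.
Over the interval, μ = 0.369 × 30 = 11.07 (a 30-day month = 30 days).
P(N ≥ 14) = 1 − P(N ≤ 13) ≈ 0.2252.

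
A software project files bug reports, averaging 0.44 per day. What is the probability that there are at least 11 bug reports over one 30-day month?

0.7651

Over the interval, μ = 0.44 × 30 = 13.2 (a 30-day month = 30 days).
P(N ≥ 11) = 1 − P(N ≤ 10) = 1 − Σ_{j=0}^{10} e^(−μ) μ^j/j! ≈ 0.7651.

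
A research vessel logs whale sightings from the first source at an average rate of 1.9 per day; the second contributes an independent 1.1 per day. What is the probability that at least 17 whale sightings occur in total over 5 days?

Independent Poisson processes superpose: combined rate λ = 1.9 + 1.1 = 3 per day.
Over the interval, μ = 3 × 5 = 15 (5 days).
P(N ≥ 17) = 1 − P(N ≤ 16) ≈ 0.3359.

0.3359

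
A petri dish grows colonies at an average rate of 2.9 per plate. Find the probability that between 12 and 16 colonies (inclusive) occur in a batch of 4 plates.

Over the interval, μ = 2.9 × 4 = 11.6 (a batch of 4 plates = 4 plates).
P(12 ≤ N ≤ 16) = Σ_{j=12}^{16} e^(−11.6) · 11.6^j/j! ≈ 0.4110.

0.4110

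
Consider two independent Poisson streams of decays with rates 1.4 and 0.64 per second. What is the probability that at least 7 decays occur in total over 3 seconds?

0.4130

Independent Poisson processes superpose: combined rate λ = 1.4 + 0.64 = 2.04 per second.
Over the interval, μ = 2.04 × 3 = 6.12 (3 seconds).
P(N ≥ 7) = 1 − P(N ≤ 6) ≈ 0.4130.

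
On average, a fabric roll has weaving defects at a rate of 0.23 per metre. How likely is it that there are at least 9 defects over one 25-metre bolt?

0.1281

Over the interval, μ = 0.23 × 25 = 5.75 (a 25-metre bolt = 25 metres).
P(N ≥ 9) = 1 − P(N ≤ 8) = 1 − Σ_{j=0}^{8} e^(−μ) μ^j/j! ≈ 0.1281.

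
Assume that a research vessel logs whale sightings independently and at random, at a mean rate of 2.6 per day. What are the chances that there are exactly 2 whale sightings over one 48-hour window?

Over the interval, μ = 2.6 × 2 = 5.2 (a 48-hour window = 2 days).
P(N = 2) = e^(−μ) μ^2/2! = e^(−5.2) · 5.2^2/2 ≈ 0.0746.

0.0746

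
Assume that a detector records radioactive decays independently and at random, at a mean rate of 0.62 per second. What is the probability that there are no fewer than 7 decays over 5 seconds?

0.0388

Over the interval, μ = 0.62 × 5 = 3.1 (5 seconds).
P(N ≥ 7) = 1 − P(N ≤ 6) = 1 − Σ_{j=0}^{6} e^(−μ) μ^j/j! ≈ 0.0388.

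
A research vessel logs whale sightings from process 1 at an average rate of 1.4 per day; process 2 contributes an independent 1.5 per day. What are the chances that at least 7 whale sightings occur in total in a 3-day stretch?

Independent Poisson processes superpose: combined rate λ = 1.4 + 1.5 = 2.9 per day.
Over the interval, μ = 2.9 × 3 = 8.7 (a 3-day stretch = 3 days).
P(N ≥ 7) = 1 − P(N ≤ 6) ≈ 0.7645.

0.7645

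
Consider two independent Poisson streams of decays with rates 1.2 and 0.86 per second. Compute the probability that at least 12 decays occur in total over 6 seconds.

Independent Poisson processes superpose: combined rate λ = 1.2 + 0.86 = 2.06 per second.
Over the interval, μ = 2.06 × 6 = 12.36 (6 seconds).
P(N ≥ 12) = 1 − P(N ≤ 11) ≈ 0.5789.

0.5789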